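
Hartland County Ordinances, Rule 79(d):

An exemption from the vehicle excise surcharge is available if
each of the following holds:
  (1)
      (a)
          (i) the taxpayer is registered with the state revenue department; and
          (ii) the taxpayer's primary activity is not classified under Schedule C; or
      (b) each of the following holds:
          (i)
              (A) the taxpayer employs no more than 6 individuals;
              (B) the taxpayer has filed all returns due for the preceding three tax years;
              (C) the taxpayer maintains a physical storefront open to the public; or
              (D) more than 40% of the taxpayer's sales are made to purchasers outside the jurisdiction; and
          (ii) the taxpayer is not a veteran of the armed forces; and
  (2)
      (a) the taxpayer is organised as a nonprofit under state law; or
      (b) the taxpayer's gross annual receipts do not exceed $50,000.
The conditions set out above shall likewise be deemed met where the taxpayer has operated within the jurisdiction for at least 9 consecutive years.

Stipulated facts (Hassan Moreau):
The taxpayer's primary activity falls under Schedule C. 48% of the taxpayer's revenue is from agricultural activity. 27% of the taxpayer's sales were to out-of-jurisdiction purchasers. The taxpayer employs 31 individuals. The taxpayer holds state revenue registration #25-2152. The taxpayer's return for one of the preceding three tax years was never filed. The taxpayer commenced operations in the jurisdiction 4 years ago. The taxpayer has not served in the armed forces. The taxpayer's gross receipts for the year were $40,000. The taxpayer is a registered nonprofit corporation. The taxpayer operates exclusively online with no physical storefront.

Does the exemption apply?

(i) state-registered — satisfied.
(ii) not (Schedule C activity) — fails.
(a) = T AND F = false.
(A) ≤ 6 employees — not met.
(B) returns current — fails.
(C) has storefront — not satisfied.
(D) >40% out-of-jur. sales — not satisfied.
(i) = F OR F OR F OR F = false.
(ii) not (veteran) — satisfied.
(b) = F AND T = false.
(1) = F OR F = false.
(a) nonprofit — satisfied.
(b) receipts ≤ $50,000 — met.
(2) = T OR T = true.
Overall = F AND T = false.
Exception (≥ 9 yrs in jurisdiction) — not satisfied.
Result: main false OR exception false → false.

No — not exempt.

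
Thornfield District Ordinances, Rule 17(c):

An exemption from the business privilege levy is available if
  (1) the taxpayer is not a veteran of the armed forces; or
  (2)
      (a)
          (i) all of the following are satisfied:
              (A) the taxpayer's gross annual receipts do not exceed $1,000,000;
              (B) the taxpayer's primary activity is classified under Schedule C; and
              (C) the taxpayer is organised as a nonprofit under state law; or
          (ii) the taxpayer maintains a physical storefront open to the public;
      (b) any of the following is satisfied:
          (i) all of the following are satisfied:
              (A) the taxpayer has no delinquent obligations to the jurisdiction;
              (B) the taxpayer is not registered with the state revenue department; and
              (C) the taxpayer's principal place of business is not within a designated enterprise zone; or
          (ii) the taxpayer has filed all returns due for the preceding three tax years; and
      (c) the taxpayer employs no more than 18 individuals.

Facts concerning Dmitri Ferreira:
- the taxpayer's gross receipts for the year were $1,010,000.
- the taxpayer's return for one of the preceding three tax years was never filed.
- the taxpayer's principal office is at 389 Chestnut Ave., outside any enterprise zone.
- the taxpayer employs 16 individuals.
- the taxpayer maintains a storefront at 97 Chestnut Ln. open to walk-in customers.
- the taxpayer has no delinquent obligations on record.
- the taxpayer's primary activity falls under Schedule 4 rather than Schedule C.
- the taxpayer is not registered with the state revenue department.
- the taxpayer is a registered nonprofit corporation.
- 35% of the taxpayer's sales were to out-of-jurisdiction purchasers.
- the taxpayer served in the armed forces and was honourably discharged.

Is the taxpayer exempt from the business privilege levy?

(1) not (veteran) — fails.
(A) receipts ≤ $1,000,000 — fails.
(B) Schedule C activity — not met.
(C) nonprofit — satisfied.
(i) = F AND F AND T = false.
(ii) has storefront — met.
So (a) is satisfied (F OR T).
(A) no delinquency — met.
(B) not (state-registered) — holds.
(C) not (in enterprise zone) — satisfied.
So (i) is satisfied (T AND T AND T).
(ii) returns current — not satisfied.
(b): T OR F → true.
(c) ≤ 18 employees — holds.
So (2) is satisfied (T AND T AND T).
Overall: F OR T → true.

Yes — exempt.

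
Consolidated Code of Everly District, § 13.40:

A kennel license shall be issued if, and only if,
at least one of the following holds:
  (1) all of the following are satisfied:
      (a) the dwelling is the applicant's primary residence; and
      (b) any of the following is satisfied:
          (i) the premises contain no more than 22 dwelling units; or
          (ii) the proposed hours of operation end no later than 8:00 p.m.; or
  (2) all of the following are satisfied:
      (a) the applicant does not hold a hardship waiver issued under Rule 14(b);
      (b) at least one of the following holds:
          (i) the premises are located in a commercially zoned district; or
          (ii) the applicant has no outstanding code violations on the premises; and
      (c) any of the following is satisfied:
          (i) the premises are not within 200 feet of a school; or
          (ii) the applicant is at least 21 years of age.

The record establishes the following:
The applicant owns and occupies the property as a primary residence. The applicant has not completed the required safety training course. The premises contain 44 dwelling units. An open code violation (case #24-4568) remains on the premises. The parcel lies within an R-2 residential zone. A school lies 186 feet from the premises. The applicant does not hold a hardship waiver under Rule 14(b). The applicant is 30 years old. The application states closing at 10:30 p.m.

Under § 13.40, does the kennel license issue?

No — denied.

(a) primary residence — holds.
(i) ≤ 22 units — fails.
(ii) closes by 8 p.m. — fails.
(b): F OR F → false.
(1): T AND F → false.
(a) not (hardship waiver) — satisfied.
(i) commercially zoned — not met.
(ii) no code violations — not satisfied.
(b) = F OR F = false.
(i) ≥200 ft from school — not met.
(ii) age ≥ 21 — holds.
(c): F OR T → true.
(2) = T AND F AND T = false.
Overall = F OR F = false.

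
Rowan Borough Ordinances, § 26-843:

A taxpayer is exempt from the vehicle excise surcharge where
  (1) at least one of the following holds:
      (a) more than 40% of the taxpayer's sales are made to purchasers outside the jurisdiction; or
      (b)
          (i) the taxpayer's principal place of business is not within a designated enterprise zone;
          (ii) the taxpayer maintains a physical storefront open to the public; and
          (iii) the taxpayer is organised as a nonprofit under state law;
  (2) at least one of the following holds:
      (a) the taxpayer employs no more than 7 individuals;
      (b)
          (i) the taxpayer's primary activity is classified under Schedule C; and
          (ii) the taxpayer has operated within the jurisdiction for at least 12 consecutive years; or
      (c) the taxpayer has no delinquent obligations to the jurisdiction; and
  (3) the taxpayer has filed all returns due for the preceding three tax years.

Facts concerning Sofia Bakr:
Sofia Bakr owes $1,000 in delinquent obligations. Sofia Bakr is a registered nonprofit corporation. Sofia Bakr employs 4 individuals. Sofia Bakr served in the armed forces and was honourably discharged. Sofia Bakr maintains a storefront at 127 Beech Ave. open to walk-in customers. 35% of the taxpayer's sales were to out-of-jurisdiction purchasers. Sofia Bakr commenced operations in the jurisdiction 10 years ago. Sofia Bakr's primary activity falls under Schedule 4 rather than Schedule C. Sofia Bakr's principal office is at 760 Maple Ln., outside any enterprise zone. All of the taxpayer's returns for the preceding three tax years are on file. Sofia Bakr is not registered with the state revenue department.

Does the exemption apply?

(a) >40% out-of-jur. sales — fails.
(i) not (in enterprise zone) — met.
(ii) has storefront — satisfied.
(iii) nonprofit — holds.
(b) = T AND T AND T = true.
(1) = F OR T = true.
(a) ≤ 7 employees — met.
(i) Schedule C activity — not met.
(ii) ≥ 12 yrs in jurisdiction — not met.
(b): F AND F → false.
(c) no delinquency — not met.
(2) = T OR F OR F = true.
(3) returns current — satisfied.
Overall: T AND T AND T → true.

Yes — exempt.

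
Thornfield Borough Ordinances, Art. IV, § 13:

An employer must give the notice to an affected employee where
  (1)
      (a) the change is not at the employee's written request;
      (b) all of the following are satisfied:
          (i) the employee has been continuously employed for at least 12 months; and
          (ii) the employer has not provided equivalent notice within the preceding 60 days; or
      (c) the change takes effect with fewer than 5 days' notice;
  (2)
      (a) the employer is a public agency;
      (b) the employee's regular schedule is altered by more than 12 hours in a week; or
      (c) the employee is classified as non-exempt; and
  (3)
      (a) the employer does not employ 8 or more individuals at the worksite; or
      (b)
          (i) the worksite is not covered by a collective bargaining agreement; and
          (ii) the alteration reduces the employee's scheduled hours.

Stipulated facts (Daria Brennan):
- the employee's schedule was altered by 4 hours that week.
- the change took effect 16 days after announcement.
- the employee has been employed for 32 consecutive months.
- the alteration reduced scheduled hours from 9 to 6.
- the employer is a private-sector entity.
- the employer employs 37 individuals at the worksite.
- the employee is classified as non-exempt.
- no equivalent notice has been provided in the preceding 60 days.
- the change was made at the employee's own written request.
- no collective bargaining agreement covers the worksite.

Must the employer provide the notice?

Yes — required.

(a) not employee-requested — not met.
(i) tenure ≥ 12 mo. — met.
(ii) no recent notice — satisfied.
(b) = T AND T = true.
(c) < 5 days' notice — fails.
So (1) is satisfied (F OR T OR F).
(a) public agency — fails.
(b) schedule shift > 12h — not satisfied.
(c) non-exempt — holds.
So (2) is satisfied (F OR F OR T).
(a) not (≥ 8 at site) — fails.
(i) no CBA — holds.
(ii) hours reduced — satisfied.
So (b) is satisfied (T AND T).
So (3) is satisfied (F OR T).
So Overall is satisfied (T AND T AND T).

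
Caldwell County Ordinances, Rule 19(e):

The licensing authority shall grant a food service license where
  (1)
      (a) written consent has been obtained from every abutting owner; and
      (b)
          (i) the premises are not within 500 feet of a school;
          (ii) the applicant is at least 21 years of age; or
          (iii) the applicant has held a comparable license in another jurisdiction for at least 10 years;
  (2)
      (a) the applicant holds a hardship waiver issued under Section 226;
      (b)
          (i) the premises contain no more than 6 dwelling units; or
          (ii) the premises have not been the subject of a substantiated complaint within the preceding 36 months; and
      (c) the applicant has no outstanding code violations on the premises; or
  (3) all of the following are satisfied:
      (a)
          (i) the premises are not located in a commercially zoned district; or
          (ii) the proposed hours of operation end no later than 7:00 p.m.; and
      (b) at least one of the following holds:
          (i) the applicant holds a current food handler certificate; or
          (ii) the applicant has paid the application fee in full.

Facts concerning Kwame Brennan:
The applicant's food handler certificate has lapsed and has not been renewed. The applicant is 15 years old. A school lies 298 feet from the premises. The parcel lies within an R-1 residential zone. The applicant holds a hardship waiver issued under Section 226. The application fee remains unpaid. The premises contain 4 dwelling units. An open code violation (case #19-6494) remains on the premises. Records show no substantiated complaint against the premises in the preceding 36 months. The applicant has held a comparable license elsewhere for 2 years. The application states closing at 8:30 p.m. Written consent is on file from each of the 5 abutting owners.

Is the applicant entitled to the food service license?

(a) all abutters consent — satisfied.
(i) ≥500 ft from school — not satisfied.
(ii) age ≥ 21 — not satisfied.
(iii) prior license ≥ 10 yr — not satisfied.
So (b) is not satisfied (F OR F OR F).
(1): T AND F → false.
(a) hardship waiver — met.
(i) ≤ 6 units — satisfied.
(ii) no complaint in 36 mo. — holds.
(b) = T OR T = true.
(c) no code violations — fails.
So (2) is not satisfied (T AND T AND F).
(i) not (commercially zoned) — holds.
(ii) closes by 7 p.m. — not satisfied.
(a) = T OR F = true.
(i) food handler cert. — not met.
(ii) fee paid — not met.
(b) = F OR F = false.
(3): T AND F → false.
Overall = F OR F OR F = false.

No — denied.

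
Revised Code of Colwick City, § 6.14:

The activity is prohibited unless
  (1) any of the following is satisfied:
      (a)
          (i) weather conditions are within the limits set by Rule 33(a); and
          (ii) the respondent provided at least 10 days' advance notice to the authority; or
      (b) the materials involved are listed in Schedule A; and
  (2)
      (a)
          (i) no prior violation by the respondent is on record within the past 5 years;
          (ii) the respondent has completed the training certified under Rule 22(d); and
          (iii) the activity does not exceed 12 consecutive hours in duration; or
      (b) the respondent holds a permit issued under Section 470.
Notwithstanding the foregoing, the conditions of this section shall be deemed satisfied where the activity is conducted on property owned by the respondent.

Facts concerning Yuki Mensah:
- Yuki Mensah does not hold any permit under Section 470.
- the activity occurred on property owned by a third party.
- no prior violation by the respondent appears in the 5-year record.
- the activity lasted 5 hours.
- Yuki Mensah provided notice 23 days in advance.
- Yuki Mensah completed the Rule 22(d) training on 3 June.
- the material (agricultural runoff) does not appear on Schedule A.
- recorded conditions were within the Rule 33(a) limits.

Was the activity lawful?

Yes — lawful.

(i) weather ok — satisfied.
(ii) ≥10 days' notice — holds.
So (a) is satisfied (T AND T).
(b) Schedule A material — fails.
(1) = T OR F = true.
(i) no prior violation — met.
(ii) training certified — holds.
(iii) ≤ 12 hrs duration — satisfied.
(a): T AND T AND T → true.
(b) holds permit — not satisfied.
(2): T OR F → true.
Overall: T AND T → true.
Exception (own property) — not satisfied.
Result: main true OR exception false → true.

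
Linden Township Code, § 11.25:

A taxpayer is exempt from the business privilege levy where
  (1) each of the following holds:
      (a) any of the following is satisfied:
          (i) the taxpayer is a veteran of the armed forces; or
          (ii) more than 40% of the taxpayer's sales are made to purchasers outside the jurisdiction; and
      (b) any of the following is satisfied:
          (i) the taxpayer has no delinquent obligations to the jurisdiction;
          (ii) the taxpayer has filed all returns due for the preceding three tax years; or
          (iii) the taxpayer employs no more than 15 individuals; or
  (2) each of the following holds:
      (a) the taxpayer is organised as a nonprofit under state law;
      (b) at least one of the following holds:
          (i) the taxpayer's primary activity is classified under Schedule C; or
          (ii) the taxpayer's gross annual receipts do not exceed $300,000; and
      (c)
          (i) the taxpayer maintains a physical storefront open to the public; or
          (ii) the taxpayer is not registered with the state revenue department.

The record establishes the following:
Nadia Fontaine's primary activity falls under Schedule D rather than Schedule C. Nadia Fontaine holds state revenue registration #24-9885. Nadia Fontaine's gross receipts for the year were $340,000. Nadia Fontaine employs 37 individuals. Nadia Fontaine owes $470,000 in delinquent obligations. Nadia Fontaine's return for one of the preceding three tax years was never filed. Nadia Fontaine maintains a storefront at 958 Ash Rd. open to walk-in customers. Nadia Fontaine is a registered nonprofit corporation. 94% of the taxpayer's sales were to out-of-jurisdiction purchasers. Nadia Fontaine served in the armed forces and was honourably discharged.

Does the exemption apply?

No — not exempt.

(i) veteran — met.
(ii) >40% out-of-jur. sales — satisfied.
So (a) is satisfied (T OR T).
(i) no delinquency — not met.
(ii) returns current — not satisfied.
(iii) ≤ 15 employees — not met.
So (b) is not satisfied (F OR F OR F).
So (1) is not satisfied (T AND F).
(a) nonprofit — holds.
(i) Schedule C activity — not satisfied.
(ii) receipts ≤ $300,000 — fails.
(b): F OR F → false.
(i) has storefront — holds.
(ii) not (state-registered) — not satisfied.
(c): T OR F → true.
(2) = T AND F AND T = false.
So Overall is not satisfied (F OR F).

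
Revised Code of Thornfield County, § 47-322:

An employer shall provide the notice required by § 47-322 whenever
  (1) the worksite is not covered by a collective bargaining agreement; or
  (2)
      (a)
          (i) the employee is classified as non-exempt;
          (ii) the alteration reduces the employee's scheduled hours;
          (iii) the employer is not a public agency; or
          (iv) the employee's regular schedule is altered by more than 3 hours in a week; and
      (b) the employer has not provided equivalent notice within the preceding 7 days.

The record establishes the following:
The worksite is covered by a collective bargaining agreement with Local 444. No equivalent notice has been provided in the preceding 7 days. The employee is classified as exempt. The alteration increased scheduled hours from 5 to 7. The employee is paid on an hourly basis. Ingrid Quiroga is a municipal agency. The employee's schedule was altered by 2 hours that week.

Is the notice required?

(1) no CBA — fails.
(i) non-exempt — not satisfied.
(ii) hours reduced — not satisfied.
(iii) not (public agency) — not satisfied.
(iv) schedule shift > 3h — not met.
(a) = F OR F OR F OR F = false.
(b) no recent notice — holds.
(2): F AND T → false.
Overall = F OR F = false.

No — not required.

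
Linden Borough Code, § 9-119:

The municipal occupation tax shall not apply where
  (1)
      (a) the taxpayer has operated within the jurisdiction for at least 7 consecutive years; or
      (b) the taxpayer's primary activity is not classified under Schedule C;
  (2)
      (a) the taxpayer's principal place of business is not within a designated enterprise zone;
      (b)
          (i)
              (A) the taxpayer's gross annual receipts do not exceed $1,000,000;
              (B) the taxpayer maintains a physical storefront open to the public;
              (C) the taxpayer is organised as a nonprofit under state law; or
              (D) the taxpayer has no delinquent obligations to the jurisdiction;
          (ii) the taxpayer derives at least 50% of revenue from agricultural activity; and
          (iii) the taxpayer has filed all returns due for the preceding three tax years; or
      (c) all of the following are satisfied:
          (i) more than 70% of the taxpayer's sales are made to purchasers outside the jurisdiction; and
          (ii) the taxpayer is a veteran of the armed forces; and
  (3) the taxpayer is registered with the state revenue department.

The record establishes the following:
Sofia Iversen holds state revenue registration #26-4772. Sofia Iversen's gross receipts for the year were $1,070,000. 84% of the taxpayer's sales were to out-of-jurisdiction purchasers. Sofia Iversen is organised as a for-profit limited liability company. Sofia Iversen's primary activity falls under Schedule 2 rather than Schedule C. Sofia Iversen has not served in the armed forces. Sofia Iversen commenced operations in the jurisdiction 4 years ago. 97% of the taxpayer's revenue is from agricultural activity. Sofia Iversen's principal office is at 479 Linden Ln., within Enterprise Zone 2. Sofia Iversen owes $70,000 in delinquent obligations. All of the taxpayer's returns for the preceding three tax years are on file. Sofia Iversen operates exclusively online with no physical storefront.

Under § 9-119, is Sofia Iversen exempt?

(a) ≥ 7 yrs in jurisdiction — fails.
(b) not (Schedule C activity) — satisfied.
(1): F OR T → true.
(a) not (in enterprise zone) — fails.
(A) receipts ≤ $1,000,000 — not met.
(B) has storefront — not met.
(C) nonprofit — not satisfied.
(D) no delinquency — not satisfied.
(i): F OR F OR F OR F → false.
(ii) ≥50% agricultural — met.
(iii) returns current — met.
(b): F AND T AND T → false.
(i) >70% out-of-jur. sales — holds.
(ii) veteran — not met.
(c) = T AND F = false.
So (2) is not satisfied (F OR F OR F).
(3) state-registered — met.
So Overall is not satisfied (T AND F AND T).

No — not exempt.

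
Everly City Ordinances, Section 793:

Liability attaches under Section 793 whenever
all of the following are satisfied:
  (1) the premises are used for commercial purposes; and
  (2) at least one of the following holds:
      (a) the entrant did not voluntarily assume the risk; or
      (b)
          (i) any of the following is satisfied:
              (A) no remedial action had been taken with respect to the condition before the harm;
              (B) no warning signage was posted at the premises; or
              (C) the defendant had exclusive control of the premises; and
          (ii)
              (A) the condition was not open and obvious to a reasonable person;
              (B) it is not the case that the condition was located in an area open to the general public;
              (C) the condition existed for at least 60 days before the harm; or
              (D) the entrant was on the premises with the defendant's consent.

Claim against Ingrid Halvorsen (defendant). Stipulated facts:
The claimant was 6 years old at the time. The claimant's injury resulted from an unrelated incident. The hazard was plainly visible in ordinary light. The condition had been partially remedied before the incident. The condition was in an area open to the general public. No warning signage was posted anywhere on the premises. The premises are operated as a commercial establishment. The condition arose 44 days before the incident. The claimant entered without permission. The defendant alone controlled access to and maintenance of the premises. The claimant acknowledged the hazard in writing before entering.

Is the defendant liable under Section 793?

No — not liable.

(1) commercial use — holds.
(a) no assumed risk — fails.
(A) no remedial action — not met.
(B) no signage posted — satisfied.
(C) exclusive control — satisfied.
(i) = F OR T OR T = true.
(A) not open/obvious — not satisfied.
(B) not (public area) — fails.
(C) condition ≥60 days old — fails.
(D) consent to enter — not satisfied.
(ii): F OR F OR F OR F → false.
(b) = T AND F = false.
So (2) is not satisfied (F OR F).
Overall: T AND F → false.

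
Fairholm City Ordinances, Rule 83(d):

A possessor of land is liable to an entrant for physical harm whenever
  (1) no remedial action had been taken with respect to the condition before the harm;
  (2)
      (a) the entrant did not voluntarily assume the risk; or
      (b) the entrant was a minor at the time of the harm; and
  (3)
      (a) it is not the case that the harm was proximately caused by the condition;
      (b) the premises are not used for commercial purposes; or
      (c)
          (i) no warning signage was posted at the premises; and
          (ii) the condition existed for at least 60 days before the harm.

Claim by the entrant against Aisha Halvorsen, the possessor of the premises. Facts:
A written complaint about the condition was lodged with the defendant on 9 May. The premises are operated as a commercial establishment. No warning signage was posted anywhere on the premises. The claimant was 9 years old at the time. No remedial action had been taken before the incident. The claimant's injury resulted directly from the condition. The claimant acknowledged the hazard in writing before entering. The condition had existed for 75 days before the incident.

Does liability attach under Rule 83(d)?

Yes — liable.

(1) no remedial action — holds.
(a) no assumed risk — not met.
(b) entrant a minor — met.
So (2) is satisfied (F OR T).
(a) not (proximate cause) — not met.
(b) not (commercial use) — fails.
(i) no signage posted — satisfied.
(ii) condition ≥60 days old — satisfied.
(c) = T AND T = true.
(3): F OR F OR T → true.
Overall: T AND T AND T → true.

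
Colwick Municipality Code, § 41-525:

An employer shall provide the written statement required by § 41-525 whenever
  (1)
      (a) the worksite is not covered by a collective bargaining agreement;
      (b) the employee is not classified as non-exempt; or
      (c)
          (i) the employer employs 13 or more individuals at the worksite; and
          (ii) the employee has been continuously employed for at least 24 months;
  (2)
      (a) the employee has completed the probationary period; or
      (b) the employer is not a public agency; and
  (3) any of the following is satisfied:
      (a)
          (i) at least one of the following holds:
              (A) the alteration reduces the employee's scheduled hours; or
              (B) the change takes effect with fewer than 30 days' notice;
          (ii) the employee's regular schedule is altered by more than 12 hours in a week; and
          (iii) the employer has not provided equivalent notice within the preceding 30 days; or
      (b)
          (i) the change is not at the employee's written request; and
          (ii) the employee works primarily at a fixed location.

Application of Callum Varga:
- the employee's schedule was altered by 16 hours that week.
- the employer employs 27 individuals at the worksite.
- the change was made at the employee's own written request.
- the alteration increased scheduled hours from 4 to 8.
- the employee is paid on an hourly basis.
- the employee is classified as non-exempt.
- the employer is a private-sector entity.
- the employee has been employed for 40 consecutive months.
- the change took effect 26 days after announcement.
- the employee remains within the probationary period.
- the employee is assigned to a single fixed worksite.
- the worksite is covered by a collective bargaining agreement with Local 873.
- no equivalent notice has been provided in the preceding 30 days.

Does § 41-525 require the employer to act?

(a) no CBA — fails.
(b) not (non-exempt) — not met.
(i) ≥ 13 at site — met.
(ii) tenure ≥ 24 mo. — holds.
(c) = T AND T = true.
So (1) is satisfied (F OR F OR T).
(a) past probation — not met.
(b) not (public agency) — satisfied.
(2) = F OR T = true.
(A) hours reduced — not satisfied.
(B) < 30 days' notice — holds.
So (i) is satisfied (F OR T).
(ii) schedule shift > 12h — satisfied.
(iii) no recent notice — satisfied.
(a) = T AND T AND T = true.
(i) not employee-requested — not met.
(ii) fixed location — holds.
(b) = F AND T = false.
(3) = T OR F = true.
Overall = T AND T AND T = true.

Yes — required.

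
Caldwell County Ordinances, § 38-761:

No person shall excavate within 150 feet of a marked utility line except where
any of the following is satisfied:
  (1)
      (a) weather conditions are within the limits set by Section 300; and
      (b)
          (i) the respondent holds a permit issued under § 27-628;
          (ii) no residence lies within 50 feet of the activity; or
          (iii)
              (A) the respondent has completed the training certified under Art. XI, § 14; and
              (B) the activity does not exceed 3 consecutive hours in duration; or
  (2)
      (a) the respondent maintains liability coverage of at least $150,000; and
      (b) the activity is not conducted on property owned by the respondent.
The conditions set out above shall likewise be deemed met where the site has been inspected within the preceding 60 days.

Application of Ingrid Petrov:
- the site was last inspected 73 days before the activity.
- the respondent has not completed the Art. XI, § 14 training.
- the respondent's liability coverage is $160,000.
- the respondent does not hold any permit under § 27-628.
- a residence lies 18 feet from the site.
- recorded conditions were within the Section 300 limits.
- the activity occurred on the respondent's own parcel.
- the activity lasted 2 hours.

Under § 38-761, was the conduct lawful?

No — unlawful.

(a) weather ok — holds.
(i) holds permit — not satisfied.
(ii) no residence in 50 ft — not met.
(A) training certified — fails.
(B) ≤ 3 hrs duration — satisfied.
(iii) = F AND T = false.
So (b) is not satisfied (F OR F OR F).
(1) = T AND F = false.
(a) coverage ≥ $150,000 — holds.
(b) not (own property) — not met.
(2): T AND F → false.
Overall: F OR F → false.
Exception (site inspected) — not satisfied.
Result: main false OR exception false → false.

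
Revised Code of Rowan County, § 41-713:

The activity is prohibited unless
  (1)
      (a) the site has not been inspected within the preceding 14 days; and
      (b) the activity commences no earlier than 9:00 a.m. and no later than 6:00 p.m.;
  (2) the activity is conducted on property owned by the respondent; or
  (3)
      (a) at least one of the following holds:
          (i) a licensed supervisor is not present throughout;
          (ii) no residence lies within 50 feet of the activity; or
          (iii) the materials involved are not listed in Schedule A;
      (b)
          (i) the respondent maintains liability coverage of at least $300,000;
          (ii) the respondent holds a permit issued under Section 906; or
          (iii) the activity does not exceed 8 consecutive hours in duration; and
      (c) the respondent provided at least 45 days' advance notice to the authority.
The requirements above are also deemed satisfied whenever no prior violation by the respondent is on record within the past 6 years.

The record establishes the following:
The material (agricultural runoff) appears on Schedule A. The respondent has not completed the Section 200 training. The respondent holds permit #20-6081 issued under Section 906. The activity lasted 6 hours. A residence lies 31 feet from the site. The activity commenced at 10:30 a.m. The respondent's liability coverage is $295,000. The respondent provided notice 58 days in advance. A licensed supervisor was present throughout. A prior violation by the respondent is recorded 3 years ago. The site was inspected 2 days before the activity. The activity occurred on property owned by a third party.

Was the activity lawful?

(a) not (site inspected) — not satisfied.
(b) start within hours — holds.
(1): F AND T → false.
(2) own property — fails.
(i) not (supervisor present) — not met.
(ii) no residence in 50 ft — fails.
(iii) not (Schedule A material) — not satisfied.
(a): F OR F OR F → false.
(i) coverage ≥ $300,000 — not met.
(ii) holds permit — satisfied.
(iii) ≤ 8 hrs duration — satisfied.
(b): F OR T OR T → true.
(c) ≥45 days' notice — satisfied.
So (3) is not satisfied (F AND T AND T).
So Overall is not satisfied (F OR F OR F).
Exception (no prior violation) — not satisfied.
Result: main false OR exception false → false.

No — unlawful.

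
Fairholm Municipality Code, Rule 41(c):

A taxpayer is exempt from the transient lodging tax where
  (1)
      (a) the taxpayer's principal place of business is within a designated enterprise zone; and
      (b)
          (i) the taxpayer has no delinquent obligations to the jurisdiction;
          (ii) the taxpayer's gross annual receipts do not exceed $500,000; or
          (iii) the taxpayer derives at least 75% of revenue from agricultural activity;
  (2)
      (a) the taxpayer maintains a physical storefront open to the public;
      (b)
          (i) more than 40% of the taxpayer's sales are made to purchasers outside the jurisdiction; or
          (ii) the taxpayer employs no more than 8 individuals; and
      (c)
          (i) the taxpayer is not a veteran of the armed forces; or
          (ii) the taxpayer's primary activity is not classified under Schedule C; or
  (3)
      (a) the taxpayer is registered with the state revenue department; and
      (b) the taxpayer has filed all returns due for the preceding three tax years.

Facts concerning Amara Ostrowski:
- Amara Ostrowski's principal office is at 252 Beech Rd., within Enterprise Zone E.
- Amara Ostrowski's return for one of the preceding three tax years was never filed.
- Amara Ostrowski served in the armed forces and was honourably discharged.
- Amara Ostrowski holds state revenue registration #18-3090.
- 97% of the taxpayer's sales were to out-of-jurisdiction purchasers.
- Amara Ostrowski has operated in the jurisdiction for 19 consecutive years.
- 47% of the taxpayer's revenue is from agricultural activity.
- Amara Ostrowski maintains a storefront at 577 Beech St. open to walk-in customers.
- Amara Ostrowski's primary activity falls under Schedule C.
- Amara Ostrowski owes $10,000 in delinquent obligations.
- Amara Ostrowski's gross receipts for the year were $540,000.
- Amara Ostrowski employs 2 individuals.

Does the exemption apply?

(a) in enterprise zone — met.
(i) no delinquency — fails.
(ii) receipts ≤ $500,000 — not met.
(iii) ≥75% agricultural — not met.
(b) = F OR F OR F = false.
(1): T AND F → false.
(a) has storefront — holds.
(i) >40% out-of-jur. sales — met.
(ii) ≤ 8 employees — holds.
(b) = T OR T = true.
(i) not (veteran) — not satisfied.
(ii) not (Schedule C activity) — fails.
(c): F OR F → false.
So (2) is not satisfied (T AND T AND F).
(a) state-registered — holds.
(b) returns current — fails.
(3) = T AND F = false.
Overall = F OR F OR F = false.

No — not exempt.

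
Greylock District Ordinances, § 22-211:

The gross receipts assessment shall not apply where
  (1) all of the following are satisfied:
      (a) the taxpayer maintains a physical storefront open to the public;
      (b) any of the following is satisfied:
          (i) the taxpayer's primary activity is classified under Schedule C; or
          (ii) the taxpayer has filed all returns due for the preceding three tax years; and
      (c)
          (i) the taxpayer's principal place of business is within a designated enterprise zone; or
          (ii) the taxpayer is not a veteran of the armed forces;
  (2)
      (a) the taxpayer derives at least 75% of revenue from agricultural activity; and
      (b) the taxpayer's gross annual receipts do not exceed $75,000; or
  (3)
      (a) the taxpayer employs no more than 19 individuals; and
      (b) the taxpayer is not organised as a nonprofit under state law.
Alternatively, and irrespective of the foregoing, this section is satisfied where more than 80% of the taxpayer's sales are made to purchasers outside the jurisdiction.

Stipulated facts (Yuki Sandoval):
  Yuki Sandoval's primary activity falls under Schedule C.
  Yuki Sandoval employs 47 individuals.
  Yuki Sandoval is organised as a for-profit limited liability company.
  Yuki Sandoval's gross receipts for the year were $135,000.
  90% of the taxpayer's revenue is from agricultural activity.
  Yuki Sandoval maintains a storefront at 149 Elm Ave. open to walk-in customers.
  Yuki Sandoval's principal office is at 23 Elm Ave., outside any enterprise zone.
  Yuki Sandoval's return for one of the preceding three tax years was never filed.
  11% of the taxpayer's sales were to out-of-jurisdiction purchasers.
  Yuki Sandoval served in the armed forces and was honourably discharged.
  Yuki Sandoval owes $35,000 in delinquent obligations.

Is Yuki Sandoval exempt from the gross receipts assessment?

No — not exempt.

(a) has storefront — holds.
(i) Schedule C activity — met.
(ii) returns current — fails.
So (b) is satisfied (T OR F).
(i) in enterprise zone — not met.
(ii) not (veteran) — not met.
So (c) is not satisfied (F OR F).
So (1) is not satisfied (T AND T AND F).
(a) ≥75% agricultural — met.
(b) receipts ≤ $75,000 — fails.
(2) = T AND F = false.
(a) ≤ 19 employees — not met.
(b) not (nonprofit) — met.
So (3) is not satisfied (F AND T).
Overall = F OR F OR F = false.
Exception (>80% out-of-jur. sales) — not satisfied.
Result: main false OR exception false → false.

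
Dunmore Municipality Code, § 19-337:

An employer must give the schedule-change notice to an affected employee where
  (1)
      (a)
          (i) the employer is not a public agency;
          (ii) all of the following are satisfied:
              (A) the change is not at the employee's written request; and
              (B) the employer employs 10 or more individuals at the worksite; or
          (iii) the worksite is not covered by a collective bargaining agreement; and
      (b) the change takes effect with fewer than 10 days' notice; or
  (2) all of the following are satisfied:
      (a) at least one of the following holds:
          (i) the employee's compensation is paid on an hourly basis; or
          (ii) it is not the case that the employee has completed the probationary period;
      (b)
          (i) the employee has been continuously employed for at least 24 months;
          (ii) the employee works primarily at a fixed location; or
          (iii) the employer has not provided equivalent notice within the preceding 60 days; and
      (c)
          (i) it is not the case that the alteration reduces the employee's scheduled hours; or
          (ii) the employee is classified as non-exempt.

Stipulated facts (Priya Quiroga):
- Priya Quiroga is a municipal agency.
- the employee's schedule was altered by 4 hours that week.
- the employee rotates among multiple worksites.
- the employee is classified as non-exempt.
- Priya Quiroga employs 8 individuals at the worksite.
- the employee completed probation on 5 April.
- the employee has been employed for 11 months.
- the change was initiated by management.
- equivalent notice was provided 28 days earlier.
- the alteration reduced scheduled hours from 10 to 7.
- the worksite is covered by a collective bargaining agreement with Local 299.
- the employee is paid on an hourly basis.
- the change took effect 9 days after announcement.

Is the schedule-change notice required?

(i) not (public agency) — not met.
(A) not employee-requested — satisfied.
(B) ≥ 10 at site — not met.
So (ii) is not satisfied (T AND F).
(iii) no CBA — fails.
(a): F OR F OR F → false.
(b) < 10 days' notice — holds.
(1) = F AND T = false.
(i) hourly-paid — met.
(ii) not (past probation) — fails.
So (a) is satisfied (T OR F).
(i) tenure ≥ 24 mo. — fails.
(ii) fixed location — fails.
(iii) no recent notice — fails.
(b) = F OR F OR F = false.
(i) not (hours reduced) — not met.
(ii) non-exempt — holds.
(c): F OR T → true.
(2) = T AND F AND T = false.
Overall: F OR F → false.

No — not required.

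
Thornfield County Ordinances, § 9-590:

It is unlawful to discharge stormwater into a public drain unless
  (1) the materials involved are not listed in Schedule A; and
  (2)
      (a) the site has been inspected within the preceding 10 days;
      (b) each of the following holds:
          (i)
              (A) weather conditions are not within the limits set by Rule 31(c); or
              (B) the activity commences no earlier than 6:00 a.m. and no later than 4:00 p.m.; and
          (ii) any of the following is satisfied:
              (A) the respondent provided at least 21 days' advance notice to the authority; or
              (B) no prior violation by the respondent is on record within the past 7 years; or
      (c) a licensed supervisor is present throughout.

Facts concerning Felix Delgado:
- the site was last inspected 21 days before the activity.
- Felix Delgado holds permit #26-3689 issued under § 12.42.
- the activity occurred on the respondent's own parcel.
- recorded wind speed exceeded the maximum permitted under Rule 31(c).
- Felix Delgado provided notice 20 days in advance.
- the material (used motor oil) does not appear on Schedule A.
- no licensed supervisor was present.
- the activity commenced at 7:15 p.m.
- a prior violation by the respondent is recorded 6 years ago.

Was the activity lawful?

(1) not (Schedule A material) — satisfied.
(a) site inspected — fails.
(A) not (weather ok) — satisfied.
(B) start within hours — not satisfied.
(i): T OR F → true.
(A) ≥21 days' notice — fails.
(B) no prior violation — not satisfied.
(ii) = F OR F = false.
(b) = T AND F = false.
(c) supervisor present — not satisfied.
So (2) is not satisfied (F OR F OR F).
Overall = T AND F = false.

No — unlawful.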